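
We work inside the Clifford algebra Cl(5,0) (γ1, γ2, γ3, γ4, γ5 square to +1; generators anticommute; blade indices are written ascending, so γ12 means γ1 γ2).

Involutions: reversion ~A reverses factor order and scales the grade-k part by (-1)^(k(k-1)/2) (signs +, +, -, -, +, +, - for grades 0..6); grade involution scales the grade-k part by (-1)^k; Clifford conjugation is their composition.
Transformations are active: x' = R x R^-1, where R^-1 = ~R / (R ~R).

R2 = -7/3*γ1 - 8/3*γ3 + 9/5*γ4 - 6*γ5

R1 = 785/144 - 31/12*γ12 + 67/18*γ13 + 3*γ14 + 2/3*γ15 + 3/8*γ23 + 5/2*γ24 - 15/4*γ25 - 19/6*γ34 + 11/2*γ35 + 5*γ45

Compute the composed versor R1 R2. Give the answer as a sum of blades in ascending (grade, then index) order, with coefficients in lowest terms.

Distribute over the terms of R2 (each basis-blade product reordered to ascending indices, repeated generators contracted through their squares):
R1 (-7/3*γ1) = -5495/432*γ1 - 217/36*γ2 + 469/54*γ3 + 7*γ4 + 14/9*γ5 - 7/8*γ123 - 35/6*γ124 + 35/4*γ125 + 133/18*γ134 - 77/6*γ135 - 35/3*γ145
R1 (-8/3*γ3) = -268/27*γ1 - γ2 - 785/54*γ3 - 76/9*γ4 + 44/3*γ5 + 62/9*γ123 + 8*γ134 + 16/9*γ135 + 20/3*γ234 - 10*γ235 - 40/3*γ345
R1 (9/5*γ4) = 27/5*γ1 + 9/2*γ2 - 57/10*γ3 + 157/16*γ4 - 9*γ5 - 93/20*γ124 + 67/10*γ134 - 6/5*γ145 + 27/40*γ234 + 27/4*γ245 - 99/10*γ345
R1 (-6*γ5) = -4*γ1 + 45/2*γ2 - 33*γ3 - 30*γ4 - 785/24*γ5 + 31/2*γ125 - 67/3*γ135 - 18*γ145 - 9/4*γ235 - 15*γ245 + 19*γ345
Summing the partial products and collecting blades:
Answer: -5099/240*γ1 + 719/36*γ2 - 12029/270*γ3 - 3115/144*γ4 - 1835/72*γ5 + 433/72*γ123 - 629/60*γ124 + 97/4*γ125 + 994/45*γ134 - 601/18*γ135 - 463/15*γ145 + 881/120*γ234 - 49/4*γ235 - 33/4*γ245 - 127/30*γ345


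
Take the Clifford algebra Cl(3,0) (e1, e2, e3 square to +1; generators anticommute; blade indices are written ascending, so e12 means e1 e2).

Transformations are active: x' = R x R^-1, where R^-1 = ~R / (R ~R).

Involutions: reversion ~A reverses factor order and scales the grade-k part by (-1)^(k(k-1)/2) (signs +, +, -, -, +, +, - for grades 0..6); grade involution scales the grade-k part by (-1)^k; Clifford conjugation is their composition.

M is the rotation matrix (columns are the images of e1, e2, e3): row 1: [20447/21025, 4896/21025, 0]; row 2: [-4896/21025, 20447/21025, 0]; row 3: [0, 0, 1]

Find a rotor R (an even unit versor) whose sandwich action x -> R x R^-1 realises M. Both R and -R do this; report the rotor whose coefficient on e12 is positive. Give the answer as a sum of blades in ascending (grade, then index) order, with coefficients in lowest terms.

Method: write R = a + b12*e12 + b13*e13 + b23*e23 with a^2 + b12^2 + b13^2 + b23^2 = 1 (so R^-1 = ~R). Expanding the columns R e_j ~R gives tr M = 4a^2 - 1 and, from the antisymmetric part, M21 - M12 = -4a*b12, M13 - M31 = 4a*b13, M32 - M23 = -4a*b23.
Here tr M = 61919/21025, so a^2 = (1 + tr M)/4 = 20736/21025 and a = ±144/145. Taking a = 144/145: M21 - M12 = -9792/21025, M13 - M31 = 0, M32 - M23 = 0, giving b12 = 17/145, b13 = 0, b23 = 0, i.e. R = 144/145 + 17/145*e12.
Its e12 coefficient is already positive.
Answer: 144/145 + 17/145*e12. Note: both R and -R realise this M (trace 61919/21025); the covering map identifies them, and the e12-coefficient sign is the tie-breaker.


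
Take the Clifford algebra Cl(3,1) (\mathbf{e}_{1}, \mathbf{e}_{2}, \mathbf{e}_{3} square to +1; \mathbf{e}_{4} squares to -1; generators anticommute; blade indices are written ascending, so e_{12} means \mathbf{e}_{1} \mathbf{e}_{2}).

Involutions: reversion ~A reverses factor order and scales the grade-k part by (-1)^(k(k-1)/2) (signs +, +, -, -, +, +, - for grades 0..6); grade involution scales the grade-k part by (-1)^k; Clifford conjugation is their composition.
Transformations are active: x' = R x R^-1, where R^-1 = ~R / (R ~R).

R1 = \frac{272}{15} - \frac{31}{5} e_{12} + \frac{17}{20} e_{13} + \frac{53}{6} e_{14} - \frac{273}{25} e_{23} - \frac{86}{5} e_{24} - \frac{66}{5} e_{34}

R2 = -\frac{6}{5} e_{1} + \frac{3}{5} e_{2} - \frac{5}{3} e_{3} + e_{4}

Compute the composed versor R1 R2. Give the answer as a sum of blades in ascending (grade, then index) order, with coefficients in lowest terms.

Distribute over the terms of R2 (each basis-blade product reordered to ascending indices, repeated generators contracted through their squares):
R1 (-\frac{6}{5} e_{1}) = -\frac{544}{25} e_{1} - \frac{186}{25} e_{2} + \frac{51}{50} e_{3} + \frac{53}{5} e_{4} + \frac{1638}{125} e_{123} + \frac{516}{25} e_{124} + \frac{396}{25} e_{134}
R1 (\frac{3}{5} e_{2}) = -\frac{93}{25} e_{1} + \frac{272}{25} e_{2} + \frac{819}{125} e_{3} + \frac{258}{25} e_{4} - \frac{51}{100} e_{123} - \frac{53}{10} e_{124} - \frac{198}{25} e_{234}
R1 (-\frac{5}{3} e_{3}) = -\frac{17}{12} e_{1} + \frac{91}{5} e_{2} - \frac{272}{9} e_{3} - 22 e_{4} + \frac{31}{3} e_{123} + \frac{265}{18} e_{134} - \frac{86}{3} e_{234}
R1 (e_{4}) = -\frac{53}{6} e_{1} + \frac{86}{5} e_{2} + \frac{66}{5} e_{3} + \frac{272}{15} e_{4} - \frac{31}{5} e_{124} + \frac{17}{20} e_{134} - \frac{273}{25} e_{234}
Summing the partial products and collecting blades:
Answer: -\frac{3573}{100} e_{1} + \frac{971}{25} e_{2} - \frac{21263}{2250} e_{3} + \frac{1279}{75} e_{4} + \frac{34391}{1500} e_{123} + \frac{457}{50} e_{124} + \frac{28271}{900} e_{134} - \frac{3563}{75} e_{234}


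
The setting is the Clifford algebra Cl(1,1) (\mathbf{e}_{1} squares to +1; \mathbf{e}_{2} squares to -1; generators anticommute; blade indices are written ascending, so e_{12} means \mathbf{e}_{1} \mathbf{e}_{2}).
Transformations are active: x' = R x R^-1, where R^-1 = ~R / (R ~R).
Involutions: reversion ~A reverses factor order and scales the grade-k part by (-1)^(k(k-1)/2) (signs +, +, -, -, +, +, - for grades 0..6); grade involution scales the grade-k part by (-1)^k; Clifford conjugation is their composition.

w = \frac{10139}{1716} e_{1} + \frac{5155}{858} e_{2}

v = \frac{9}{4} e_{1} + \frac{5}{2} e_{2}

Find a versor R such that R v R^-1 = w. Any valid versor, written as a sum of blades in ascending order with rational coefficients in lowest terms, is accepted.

Equal squares first: v^2 = w^2 = -\frac{19}{16}. Then v + w = \frac{3500}{429} e_{1} + \frac{3650}{429} e_{2} is a versor taking v to w, provided it is invertible.
Answer: \frac{3500}{429} e_{1} + \frac{3650}{429} e_{2}


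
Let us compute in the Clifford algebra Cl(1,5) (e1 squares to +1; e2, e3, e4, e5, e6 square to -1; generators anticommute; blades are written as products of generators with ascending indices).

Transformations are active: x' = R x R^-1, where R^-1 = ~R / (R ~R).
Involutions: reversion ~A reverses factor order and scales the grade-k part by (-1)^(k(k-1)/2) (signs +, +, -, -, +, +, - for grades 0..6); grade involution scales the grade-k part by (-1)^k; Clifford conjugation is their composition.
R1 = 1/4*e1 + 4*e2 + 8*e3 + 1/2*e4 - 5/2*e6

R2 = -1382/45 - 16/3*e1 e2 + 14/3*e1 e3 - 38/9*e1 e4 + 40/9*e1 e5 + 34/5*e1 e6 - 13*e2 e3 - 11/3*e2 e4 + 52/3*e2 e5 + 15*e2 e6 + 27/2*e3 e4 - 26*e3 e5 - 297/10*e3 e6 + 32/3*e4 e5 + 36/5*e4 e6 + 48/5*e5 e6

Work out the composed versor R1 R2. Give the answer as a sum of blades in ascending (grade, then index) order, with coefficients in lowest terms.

Distribute over the terms of R1 (each basis-blade product reordered to ascending indices, repeated generators contracted through their squares):
(1/4*e1) R2 = -691/90*e1 - 4/3*e2 + 7/6*e3 - 19/18*e4 + 10/9*e5 + 17/10*e6 - 13/4*e1 e2 e3 - 11/12*e1 e2 e4 + 13/3*e1 e2 e5 + 15/4*e1 e2 e6 + 27/8*e1 e3 e4 - 13/2*e1 e3 e5 - 297/40*e1 e3 e6 + 8/3*e1 e4 e5 + 9/5*e1 e4 e6 + 12/5*e1 e5 e6
(4*e2) R2 = -64/3*e1 - 5528/45*e2 + 52*e3 + 44/3*e4 - 208/3*e5 - 60*e6 - 56/3*e1 e2 e3 + 152/9*e1 e2 e4 - 160/9*e1 e2 e5 - 136/5*e1 e2 e6 + 54*e2 e3 e4 - 104*e2 e3 e5 - 594/5*e2 e3 e6 + 128/3*e2 e4 e5 + 144/5*e2 e4 e6 + 192/5*e2 e5 e6
(8*e3) R2 = 112/3*e1 - 104*e2 - 11056/45*e3 - 108*e4 + 208*e5 + 1188/5*e6 - 128/3*e1 e2 e3 + 304/9*e1 e3 e4 - 320/9*e1 e3 e5 - 272/5*e1 e3 e6 + 88/3*e2 e3 e4 - 416/3*e2 e3 e5 - 120*e2 e3 e6 + 256/3*e3 e4 e5 + 288/5*e3 e4 e6 + 384/5*e3 e5 e6
(1/2*e4) R2 = -19/9*e1 - 11/6*e2 + 27/4*e3 - 691/45*e4 - 16/3*e5 - 18/5*e6 - 8/3*e1 e2 e4 + 7/3*e1 e3 e4 - 20/9*e1 e4 e5 - 17/5*e1 e4 e6 - 13/2*e2 e3 e4 - 26/3*e2 e4 e5 - 15/2*e2 e4 e6 + 13*e3 e4 e5 + 297/20*e3 e4 e6 + 24/5*e4 e5 e6
(-5/2*e6) R2 = -17*e1 - 75/2*e2 + 297/4*e3 - 18*e4 - 24*e5 + 691/9*e6 + 40/3*e1 e2 e6 - 35/3*e1 e3 e6 + 95/9*e1 e4 e6 - 100/9*e1 e5 e6 + 65/2*e2 e3 e6 + 55/6*e2 e4 e6 - 130/3*e2 e5 e6 - 135/4*e3 e4 e6 + 65*e3 e5 e6 - 80/3*e4 e5 e6
Summing the partial products and collecting blades:
Answer: -971/90*e1 - 12038/45*e2 - 10037/90*e3 - 11497/90*e4 + 994/9*e5 + 22723/90*e6 - 775/12*e1 e2 e3 + 479/36*e1 e2 e4 - 121/9*e1 e2 e5 - 607/60*e1 e2 e6 + 2843/72*e1 e3 e4 - 757/18*e1 e3 e5 - 8819/120*e1 e3 e6 + 4/9*e1 e4 e5 + 403/45*e1 e4 e6 - 392/45*e1 e5 e6 + 461/6*e2 e3 e4 - 728/3*e2 e3 e5 - 2063/10*e2 e3 e6 + 34*e2 e4 e5 + 457/15*e2 e4 e6 - 74/15*e2 e5 e6 + 295/3*e3 e4 e5 + 387/10*e3 e4 e6 + 709/5*e3 e5 e6 - 328/15*e4 e5 e6


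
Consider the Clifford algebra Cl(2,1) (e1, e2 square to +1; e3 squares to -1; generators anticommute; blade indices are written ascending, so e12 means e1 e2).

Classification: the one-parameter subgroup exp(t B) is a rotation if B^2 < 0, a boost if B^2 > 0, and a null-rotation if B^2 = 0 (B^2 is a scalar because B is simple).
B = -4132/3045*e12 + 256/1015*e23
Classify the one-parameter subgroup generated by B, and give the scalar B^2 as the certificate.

B^2 term by term: the squares give (-4132/3045)^2*(e12)^2 + (256/1015)^2*(e23)^2 = 17073424/9272025*(-1) + 65536/1030225*(+1) = -16/9 (each basis 2-blade squares to minus the product of its generators' squares); cross terms between blades sharing an index anticommute and cancel. So B^2 = -16/9.
Answer: rotation, certificate B^2 = -16/9. Because -16/9 is invariant under every versor sandwich, the classification follows from its sign alone.


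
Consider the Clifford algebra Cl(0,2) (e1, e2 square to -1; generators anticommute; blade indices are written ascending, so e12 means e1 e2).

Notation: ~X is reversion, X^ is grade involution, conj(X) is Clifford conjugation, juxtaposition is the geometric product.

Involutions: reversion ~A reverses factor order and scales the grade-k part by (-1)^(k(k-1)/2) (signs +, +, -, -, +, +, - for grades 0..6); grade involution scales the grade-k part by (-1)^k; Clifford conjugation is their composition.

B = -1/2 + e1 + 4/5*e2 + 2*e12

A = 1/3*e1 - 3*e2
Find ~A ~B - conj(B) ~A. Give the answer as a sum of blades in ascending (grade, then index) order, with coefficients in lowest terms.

first term: 31/15 + 35/6*e1 + 13/6*e2 + 49/15*e12
second term: -31/15 - 37/6*e1 + 5/6*e2 + 49/15*e12
Answer: 62/15 + 12*e1 + 4/3*e2


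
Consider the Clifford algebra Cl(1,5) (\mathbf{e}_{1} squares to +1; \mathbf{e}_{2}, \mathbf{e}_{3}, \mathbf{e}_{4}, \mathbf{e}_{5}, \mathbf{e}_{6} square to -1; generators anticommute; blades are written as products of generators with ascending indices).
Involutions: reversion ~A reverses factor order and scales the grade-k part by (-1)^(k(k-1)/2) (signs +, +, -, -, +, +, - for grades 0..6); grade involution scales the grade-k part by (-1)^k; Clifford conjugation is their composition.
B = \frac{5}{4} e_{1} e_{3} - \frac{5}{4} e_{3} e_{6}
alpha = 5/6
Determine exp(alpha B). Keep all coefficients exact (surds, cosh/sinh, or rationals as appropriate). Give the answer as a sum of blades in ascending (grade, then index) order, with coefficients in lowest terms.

B^2 term by term: the squares give (\frac{5}{4})^2*(e_{1} e_{3})^2 + (-\frac{5}{4})^2*(e_{3} e_{6})^2 = \frac{25}{16}*(+1) + \frac{25}{16}*(-1) = 0 (each basis 2-blade squares to minus the product of its generators' squares); cross terms between blades sharing an index anticommute and cancel. So B^2 = 0.
B^2 = 0, so the series closes: exp(alpha B) = 1 + alpha B (parabolic case).
Answer: 1 + \frac{25}{24} e_{1} e_{3} - \frac{25}{24} e_{3} e_{6}


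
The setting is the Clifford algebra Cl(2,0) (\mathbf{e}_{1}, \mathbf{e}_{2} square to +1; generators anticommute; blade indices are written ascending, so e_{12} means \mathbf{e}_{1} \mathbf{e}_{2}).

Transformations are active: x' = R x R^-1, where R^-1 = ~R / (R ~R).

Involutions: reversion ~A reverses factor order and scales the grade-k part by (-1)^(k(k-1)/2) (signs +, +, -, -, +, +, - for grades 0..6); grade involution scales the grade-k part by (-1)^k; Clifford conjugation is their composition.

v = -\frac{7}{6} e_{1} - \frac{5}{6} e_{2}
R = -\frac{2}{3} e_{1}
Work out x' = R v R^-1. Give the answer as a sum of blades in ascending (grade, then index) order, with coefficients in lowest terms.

~R = -\frac{2}{3} e_{1}, and R ~R = \frac{4}{9}, so R^-1 = ~R / (\frac{4}{9}).
R v = \frac{7}{9} + \frac{5}{9} e_{12}
Answer: -\frac{7}{6} e_{1} + \frac{5}{6} e_{2}


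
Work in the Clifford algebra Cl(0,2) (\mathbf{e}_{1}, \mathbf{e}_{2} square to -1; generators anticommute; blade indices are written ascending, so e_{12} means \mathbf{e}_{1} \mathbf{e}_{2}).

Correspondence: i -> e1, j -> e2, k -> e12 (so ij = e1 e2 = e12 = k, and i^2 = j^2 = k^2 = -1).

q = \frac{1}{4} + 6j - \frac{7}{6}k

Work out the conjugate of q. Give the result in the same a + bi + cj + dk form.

In blades: q = \frac{1}{4} + 6 e_{2} - \frac{7}{6} e_{12}.
Conjugation here is Clifford conjugation: the scalar is fixed and the grade-1 and grade-2 blades all flip sign, giving \frac{1}{4} - 6 e_{2} + \frac{7}{6} e_{12}; translating back:
Answer: \frac{1}{4} - 6j + \frac{7}{6}k


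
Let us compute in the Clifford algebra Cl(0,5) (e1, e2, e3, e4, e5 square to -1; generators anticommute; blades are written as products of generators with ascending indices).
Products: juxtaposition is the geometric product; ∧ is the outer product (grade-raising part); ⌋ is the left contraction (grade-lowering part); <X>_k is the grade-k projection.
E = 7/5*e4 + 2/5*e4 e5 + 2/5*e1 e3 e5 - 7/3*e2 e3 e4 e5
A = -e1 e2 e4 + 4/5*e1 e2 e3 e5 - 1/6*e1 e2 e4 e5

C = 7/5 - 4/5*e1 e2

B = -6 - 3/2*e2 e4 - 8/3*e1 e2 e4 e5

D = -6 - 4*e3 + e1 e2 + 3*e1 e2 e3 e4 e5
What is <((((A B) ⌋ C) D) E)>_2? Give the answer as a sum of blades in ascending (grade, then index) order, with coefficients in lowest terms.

step 1: 4/9 - 3/2*e1 + 8/3*e5 - 1/4*e1 e5 + 32/15*e3 e4 + 6*e1 e2 e4 - 24/5*e1 e2 e3 e5 + e1 e2 e4 e5 - 6/5*e1 e3 e4 e5
step 2: 28/45 - 6/5*e2 - 16/45*e1 e2
step 3: -152/45 - 6/5*e1 + 36/5*e2 - 112/45*e3 + 124/45*e1 e2 + 24/5*e2 e3 + 64/45*e1 e2 e3 + 16/15*e3 e4 e5 - 18/5*e1 e3 e4 e5 + 28/15*e1 e2 e3 e4 e5
step 4: -196/45*e1 + 112/45*e2 - 32/75*e3 - 1388/225*e4 - 42/5*e1 e2 + 36/25*e1 e3 - 158/75*e1 e4 - 224/225*e1 e5 + 28/3*e2 e4 + 128/225*e2 e5 - 784/225*e3 e4 + 148/75*e3 e5 + 2216/225*e4 e5 - 56/75*e1 e2 e3 + 868/225*e1 e2 e4 - 48/25*e1 e2 e5 - 1438/225*e1 e3 e5 + 1916/675*e1 e4 e5 + 168/25*e2 e3 e4 + 248/225*e2 e3 e5 + 5864/675*e2 e4 e5 + 3556/225*e3 e4 e5 + 448/225*e1 e2 e3 e4 - 4/15*e1 e2 e3 e5 + 248/225*e1 e2 e4 e5 + 868/135*e1 e3 e4 e5 + 6616/675*e2 e3 e4 e5 + 758/225*e1 e2 e3 e4 e5
step 5: -42/5*e1 e2 + 36/25*e1 e3 - 158/75*e1 e4 - 224/225*e1 e5 + 28/3*e2 e4 + 128/225*e2 e5 - 784/225*e3 e4 + 148/75*e3 e5 + 2216/225*e4 e5
Answer: -42/5*e1 e2 + 36/25*e1 e3 - 158/75*e1 e4 - 224/225*e1 e5 + 28/3*e2 e4 + 128/225*e2 e5 - 784/225*e3 e4 + 148/75*e3 e5 + 2216/225*e4 e5


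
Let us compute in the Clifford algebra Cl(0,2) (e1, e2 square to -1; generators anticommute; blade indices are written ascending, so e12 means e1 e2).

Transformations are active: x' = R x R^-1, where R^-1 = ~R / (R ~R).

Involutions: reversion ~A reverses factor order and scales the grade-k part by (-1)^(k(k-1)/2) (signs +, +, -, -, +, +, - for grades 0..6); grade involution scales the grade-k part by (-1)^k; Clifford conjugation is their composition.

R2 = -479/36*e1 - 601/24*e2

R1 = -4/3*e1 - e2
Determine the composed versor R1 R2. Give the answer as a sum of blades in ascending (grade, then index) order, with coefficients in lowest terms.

Distribute over the terms of R1 (each basis-blade product reordered to ascending indices, repeated generators contracted through their squares):
(-4/3*e1) R2 = -479/27 + 601/18*e12
(-e2) R2 = -601/24 - 479/36*e12
Summing the partial products and collecting blades:
Answer: -9241/216 + 241/12*e12


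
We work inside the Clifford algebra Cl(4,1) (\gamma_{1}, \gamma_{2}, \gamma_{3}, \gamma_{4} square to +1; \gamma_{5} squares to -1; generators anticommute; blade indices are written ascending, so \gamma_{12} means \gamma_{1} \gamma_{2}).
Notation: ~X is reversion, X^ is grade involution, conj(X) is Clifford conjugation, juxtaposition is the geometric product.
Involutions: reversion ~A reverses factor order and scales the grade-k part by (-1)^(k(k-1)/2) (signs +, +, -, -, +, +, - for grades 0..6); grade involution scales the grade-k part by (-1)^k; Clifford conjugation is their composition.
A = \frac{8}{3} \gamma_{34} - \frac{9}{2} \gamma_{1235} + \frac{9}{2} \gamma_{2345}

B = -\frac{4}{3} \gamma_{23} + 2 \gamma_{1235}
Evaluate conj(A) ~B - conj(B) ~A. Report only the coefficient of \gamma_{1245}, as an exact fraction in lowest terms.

first term: 9 + 9 \gamma_{14} + 6 \gamma_{15} + \frac{32}{9} \gamma_{24} - 6 \gamma_{45} + \frac{16}{3} \gamma_{1245}
second term: 9 - 9 \gamma_{14} + 6 \gamma_{15} - \frac{32}{9} \gamma_{24} - 6 \gamma_{45} - \frac{16}{3} \gamma_{1245}
Answer: \frac{32}{3}


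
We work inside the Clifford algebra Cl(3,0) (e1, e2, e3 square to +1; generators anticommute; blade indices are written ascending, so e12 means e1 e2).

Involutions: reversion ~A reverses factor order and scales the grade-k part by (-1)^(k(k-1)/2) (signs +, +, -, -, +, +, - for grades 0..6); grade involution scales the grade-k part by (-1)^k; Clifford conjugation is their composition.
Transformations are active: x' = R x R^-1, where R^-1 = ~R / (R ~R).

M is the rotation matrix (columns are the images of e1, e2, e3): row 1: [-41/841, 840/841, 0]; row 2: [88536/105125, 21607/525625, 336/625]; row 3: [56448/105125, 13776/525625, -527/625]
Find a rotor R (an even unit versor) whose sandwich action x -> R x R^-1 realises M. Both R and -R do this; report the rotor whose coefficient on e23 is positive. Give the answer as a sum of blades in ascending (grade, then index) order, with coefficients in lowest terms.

Method: write R = a + b12*e12 + b13*e13 + b23*e23 with a^2 + b12^2 + b13^2 + b23^2 = 1 (so R^-1 = ~R). Expanding the columns R e_j ~R gives tr M = 4a^2 - 1 and, from the antisymmetric part, M21 - M12 = -4a*b12, M13 - M31 = 4a*b13, M32 - M23 = -4a*b23.
Here tr M = -17889/21025, so a^2 = (1 + tr M)/4 = 784/21025 and a = ±28/145. Taking a = 28/145: M21 - M12 = -16464/105125, M13 - M31 = -56448/105125, M32 - M23 = -10752/21025, giving b12 = 147/725, b13 = -504/725, b23 = 96/145, i.e. R = 28/145 + 147/725*e12 - 504/725*e13 + 96/145*e23.
Its e23 coefficient is already positive.
Answer: 28/145 + 147/725*e12 - 504/725*e13 + 96/145*e23. Why the constraint matters: R and -R act identically through the sandwich — M has trace -17889/21025 either way — so only the sign condition on e23 picks one of the two preimages.


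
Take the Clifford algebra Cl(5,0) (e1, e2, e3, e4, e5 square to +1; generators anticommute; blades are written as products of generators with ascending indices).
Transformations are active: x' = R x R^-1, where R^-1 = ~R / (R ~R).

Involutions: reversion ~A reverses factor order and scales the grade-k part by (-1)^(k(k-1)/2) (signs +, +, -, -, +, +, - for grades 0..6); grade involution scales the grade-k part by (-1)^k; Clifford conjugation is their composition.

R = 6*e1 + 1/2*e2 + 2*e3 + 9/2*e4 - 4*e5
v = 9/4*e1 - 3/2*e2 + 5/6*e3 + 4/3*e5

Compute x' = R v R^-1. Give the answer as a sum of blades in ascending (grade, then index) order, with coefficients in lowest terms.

~R = 6*e1 + 1/2*e2 + 2*e3 + 9/2*e4 - 4*e5, and R ~R = 153/2, so R^-1 = ~R / (153/2).
R v = 109/12 - 81/8*e1 e2 + 1/2*e1 e3 - 81/8*e1 e4 + 17*e1 e5 + 41/12*e2 e3 + 27/4*e2 e4 - 16/3*e2 e5 - 15/4*e3 e4 + 6*e3 e5 + 6*e4 e5
Answer: -505/612*e1 + 743/459*e2 - 329/918*e3 + 109/102*e4 - 1048/459*e5


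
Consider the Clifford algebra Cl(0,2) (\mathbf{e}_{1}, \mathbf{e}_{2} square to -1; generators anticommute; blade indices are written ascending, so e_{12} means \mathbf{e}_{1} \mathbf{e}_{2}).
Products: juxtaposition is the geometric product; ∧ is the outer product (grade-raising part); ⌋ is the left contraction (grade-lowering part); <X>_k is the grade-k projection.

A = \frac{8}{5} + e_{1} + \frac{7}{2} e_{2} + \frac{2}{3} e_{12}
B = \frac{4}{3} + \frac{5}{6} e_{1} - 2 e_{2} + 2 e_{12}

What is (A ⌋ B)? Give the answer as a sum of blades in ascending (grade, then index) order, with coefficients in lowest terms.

step 1: \frac{209}{30} + \frac{25}{3} e_{1} - \frac{26}{5} e_{2} + \frac{16}{5} e_{12}
Answer: \frac{209}{30} + \frac{25}{3} e_{1} - \frac{26}{5} e_{2} + \frac{16}{5} e_{12}


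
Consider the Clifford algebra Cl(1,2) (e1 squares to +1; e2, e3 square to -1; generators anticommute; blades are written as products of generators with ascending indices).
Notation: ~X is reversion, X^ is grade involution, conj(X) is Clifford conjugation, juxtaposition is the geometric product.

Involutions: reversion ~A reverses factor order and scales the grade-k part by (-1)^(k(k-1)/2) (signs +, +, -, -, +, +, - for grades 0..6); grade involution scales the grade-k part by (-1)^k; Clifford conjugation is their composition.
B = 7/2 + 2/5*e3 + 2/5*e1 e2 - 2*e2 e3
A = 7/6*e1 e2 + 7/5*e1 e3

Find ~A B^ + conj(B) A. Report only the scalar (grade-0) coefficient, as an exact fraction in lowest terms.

first term: -7/15 - 14/25*e1 - 77/60*e1 e2 - 217/30*e1 e3 - 14/25*e2 e3 + 7/15*e1 e2 e3
second term: -7/15 - 14/25*e1 + 77/60*e1 e2 + 217/30*e1 e3 + 14/25*e2 e3 - 7/15*e1 e2 e3
Answer: -14/15


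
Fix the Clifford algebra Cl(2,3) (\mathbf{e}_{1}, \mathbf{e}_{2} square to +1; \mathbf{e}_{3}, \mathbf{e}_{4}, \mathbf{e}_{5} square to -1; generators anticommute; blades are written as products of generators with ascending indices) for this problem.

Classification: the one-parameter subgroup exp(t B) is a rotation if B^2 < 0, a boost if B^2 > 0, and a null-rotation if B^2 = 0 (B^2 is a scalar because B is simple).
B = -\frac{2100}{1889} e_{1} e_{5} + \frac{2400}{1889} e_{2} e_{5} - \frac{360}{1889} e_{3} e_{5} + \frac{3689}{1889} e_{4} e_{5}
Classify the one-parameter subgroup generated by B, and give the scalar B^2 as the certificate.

B^2 term by term: the squares give (-\frac{2100}{1889})^2*(e_{1} e_{5})^2 + (\frac{2400}{1889})^2*(e_{2} e_{5})^2 + (-\frac{360}{1889})^2*(e_{3} e_{5})^2 + (\frac{3689}{1889})^2*(e_{4} e_{5})^2 = \frac{4410000}{3568321}*(+1) + \frac{5760000}{3568321}*(+1) + \frac{129600}{3568321}*(-1) + \frac{13608721}{3568321}*(-1) = -1 (each basis 2-blade squares to minus the product of its generators' squares); cross terms between blades sharing an index anticommute and cancel. So B^2 = -1.
Answer: rotation, certificate B^2 = -1. Why this suffices: the scalar -1 survives any versor conjugation, so its sign alone determines the class however B is presented.


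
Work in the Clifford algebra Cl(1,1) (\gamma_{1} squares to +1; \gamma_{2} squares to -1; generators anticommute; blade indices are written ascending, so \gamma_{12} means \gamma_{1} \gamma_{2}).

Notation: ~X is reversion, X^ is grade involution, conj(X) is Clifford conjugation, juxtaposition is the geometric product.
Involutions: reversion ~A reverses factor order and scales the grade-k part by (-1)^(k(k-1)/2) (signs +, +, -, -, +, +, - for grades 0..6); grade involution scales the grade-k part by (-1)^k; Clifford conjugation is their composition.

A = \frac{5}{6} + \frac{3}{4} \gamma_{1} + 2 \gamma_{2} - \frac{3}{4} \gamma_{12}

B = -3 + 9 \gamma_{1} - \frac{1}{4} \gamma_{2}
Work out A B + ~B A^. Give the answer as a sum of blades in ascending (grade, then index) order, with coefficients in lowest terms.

first term: \frac{19}{4} + \frac{81}{16} \gamma_{1} + \frac{13}{24} \gamma_{2} - \frac{255}{16} \gamma_{12}
second term: -\frac{39}{4} + \frac{159}{16} \gamma_{1} - \frac{23}{24} \gamma_{2} - \frac{255}{16} \gamma_{12}
Answer: -5 + 15 \gamma_{1} - \frac{5}{12} \gamma_{2} - \frac{255}{8} \gamma_{12}


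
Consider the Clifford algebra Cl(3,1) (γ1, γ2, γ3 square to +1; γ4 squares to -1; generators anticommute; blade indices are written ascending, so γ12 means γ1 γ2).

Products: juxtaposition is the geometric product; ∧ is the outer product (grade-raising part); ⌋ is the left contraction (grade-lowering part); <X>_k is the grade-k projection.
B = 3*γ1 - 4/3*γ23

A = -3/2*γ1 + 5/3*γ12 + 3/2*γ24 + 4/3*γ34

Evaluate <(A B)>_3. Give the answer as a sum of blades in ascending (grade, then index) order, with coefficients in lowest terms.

step 1: -9/2 - 5*γ2 - 20/9*γ13 + 16/9*γ24 - 2*γ34 + 2*γ123 + 9/2*γ124 + 4*γ134
step 2: 2*γ123 + 9/2*γ124 + 4*γ134
Answer: 2*γ123 + 9/2*γ124 + 4*γ134


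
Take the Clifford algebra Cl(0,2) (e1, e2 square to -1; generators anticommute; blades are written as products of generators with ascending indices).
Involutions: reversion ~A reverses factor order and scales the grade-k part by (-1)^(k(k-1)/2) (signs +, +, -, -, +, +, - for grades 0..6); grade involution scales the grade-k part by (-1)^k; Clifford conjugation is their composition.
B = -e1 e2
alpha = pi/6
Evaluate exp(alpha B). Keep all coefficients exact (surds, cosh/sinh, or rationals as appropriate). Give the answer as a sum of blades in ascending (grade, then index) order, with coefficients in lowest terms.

B^2 = (-1)^2*(e1 e2)^2 = 1*(-1) = -1 (a basis 2-blade squares to minus the product of its generators' squares).
B^2 = -1 — since the square is negative, the closed form is circular: l = 1, alpha*l = pi/6, so exp(alpha B) = cos(pi/6) + (sin(pi/6)/1)*B = sqrt(3)/2 + (1/2)*B.
Answer: sqrt(3)/2 - 1/2*e1 e2


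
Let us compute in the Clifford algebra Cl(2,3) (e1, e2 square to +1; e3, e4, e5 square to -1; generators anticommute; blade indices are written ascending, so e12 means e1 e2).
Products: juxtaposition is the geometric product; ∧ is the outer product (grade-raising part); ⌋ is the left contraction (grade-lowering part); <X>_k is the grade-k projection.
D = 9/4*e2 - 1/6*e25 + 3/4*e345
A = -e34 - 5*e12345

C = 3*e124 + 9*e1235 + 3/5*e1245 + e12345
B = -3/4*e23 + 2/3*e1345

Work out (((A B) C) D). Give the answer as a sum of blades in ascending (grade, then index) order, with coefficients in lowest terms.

step 1: -10/3*e2 + 2/3*e15 + 3/4*e24 + 15/4*e145
step 2: 9/4*e1 - 9/4*e2 + 10*e14 + 9/20*e15 + 9/4*e23 + 2/5*e24 + 45/4*e25 + 117/4*e135 + 2*e145 - 413/12*e234 - 2*e245 + 121/12*e1345
step 3: -111/16 + 121/16*e1 - 81/16*e3 - 37/30*e4 - 399/16*e5 + 399/80*e12 - 3/2*e13 + 351/16*e14 + 3/2*e23 + 413/16*e25 - 1239/16*e34 + 3/8*e35 - 133/30*e45 + 39/8*e123 - 133/6*e124 - 111/80*e125 - 27/80*e134 + 15/2*e135 - 135/16*e234 + 3/10*e235 - 27/16*e245 + 413/72*e345 - 121/72*e1234 + 1053/16*e1235 + 37/6*e1245 + 27/16*e1345 - 27/16*e2345 - 363/16*e12345
Answer: -111/16 + 121/16*e1 - 81/16*e3 - 37/30*e4 - 399/16*e5 + 399/80*e12 - 3/2*e13 + 351/16*e14 + 3/2*e23 + 413/16*e25 - 1239/16*e34 + 3/8*e35 - 133/30*e45 + 39/8*e123 - 133/6*e124 - 111/80*e125 - 27/80*e134 + 15/2*e135 - 135/16*e234 + 3/10*e235 - 27/16*e245 + 413/72*e345 - 121/72*e1234 + 1053/16*e1235 + 37/6*e1245 + 27/16*e1345 - 27/16*e2345 - 363/16*e12345


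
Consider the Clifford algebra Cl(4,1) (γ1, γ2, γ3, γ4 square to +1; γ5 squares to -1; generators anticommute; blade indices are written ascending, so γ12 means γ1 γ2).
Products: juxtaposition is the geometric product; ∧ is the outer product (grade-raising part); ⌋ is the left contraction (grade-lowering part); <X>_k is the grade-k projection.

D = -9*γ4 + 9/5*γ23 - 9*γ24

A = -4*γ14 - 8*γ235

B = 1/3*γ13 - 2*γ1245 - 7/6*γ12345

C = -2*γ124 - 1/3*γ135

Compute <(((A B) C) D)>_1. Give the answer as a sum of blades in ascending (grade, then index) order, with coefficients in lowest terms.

step 1: 28/3*γ14 + 8*γ25 - 4/3*γ34 - 8/3*γ125 - 16*γ134 - 14/3*γ235
step 2: -56/3*γ2 - 14/9*γ12 + 296/9*γ23 - 148/9*γ145 - 28/9*γ345 + 28/3*γ1345
step 3: -296/5 - 168/5*γ3 + 168*γ4 - 14/5*γ13 + 14*γ14 - 148*γ15 + 168*γ24 + 296*γ34 - 28*γ35 + 14*γ124 - 148*γ125 + 84*γ135 - 296*γ234 + 28*γ235 + 28/5*γ245 - 84*γ1235 - 84/5*γ1245 - 148/5*γ12345
step 4: -168/5*γ3 + 168*γ4
Answer: -168/5*γ3 + 168*γ4


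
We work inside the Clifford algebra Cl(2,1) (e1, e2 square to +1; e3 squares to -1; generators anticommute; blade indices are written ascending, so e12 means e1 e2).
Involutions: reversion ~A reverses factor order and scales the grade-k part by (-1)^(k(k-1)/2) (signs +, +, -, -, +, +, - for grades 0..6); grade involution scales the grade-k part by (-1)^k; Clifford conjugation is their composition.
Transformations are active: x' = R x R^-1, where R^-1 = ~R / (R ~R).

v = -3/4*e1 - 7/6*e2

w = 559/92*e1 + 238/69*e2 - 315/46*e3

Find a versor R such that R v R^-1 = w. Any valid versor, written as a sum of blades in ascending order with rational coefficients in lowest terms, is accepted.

Key observation: q(v) = q(w) = 277/144 (sandwiches preserve the norm), so R = v + w = 245/46*e1 + 105/46*e2 - 315/46*e3 works whenever it is invertible — the component of v along it is kept and (v - w)/2 reverses, sending v to w.
Answer: 245/46*e1 + 105/46*e2 - 315/46*e3


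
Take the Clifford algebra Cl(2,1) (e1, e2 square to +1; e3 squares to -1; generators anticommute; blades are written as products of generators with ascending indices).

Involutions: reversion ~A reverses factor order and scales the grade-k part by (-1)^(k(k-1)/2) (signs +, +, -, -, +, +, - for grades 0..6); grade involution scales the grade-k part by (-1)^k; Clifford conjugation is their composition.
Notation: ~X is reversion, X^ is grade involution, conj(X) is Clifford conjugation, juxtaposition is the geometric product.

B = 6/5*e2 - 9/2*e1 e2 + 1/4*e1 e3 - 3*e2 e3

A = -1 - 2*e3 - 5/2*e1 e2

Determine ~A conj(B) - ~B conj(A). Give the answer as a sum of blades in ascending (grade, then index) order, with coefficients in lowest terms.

first term: -45/4 - 5/2*e1 - 24/5*e2 - 9/2*e1 e2 + 31/4*e1 e3 - 191/40*e2 e3 - 9*e1 e2 e3
second term: -45/4 - 5/2*e1 - 36/5*e2 - 9/2*e1 e2 - 29/4*e1 e3 - 49/40*e2 e3 + 9*e1 e2 e3
Answer: 12/5*e2 + 15*e1 e3 - 71/20*e2 e3 - 18*e1 e2 e3


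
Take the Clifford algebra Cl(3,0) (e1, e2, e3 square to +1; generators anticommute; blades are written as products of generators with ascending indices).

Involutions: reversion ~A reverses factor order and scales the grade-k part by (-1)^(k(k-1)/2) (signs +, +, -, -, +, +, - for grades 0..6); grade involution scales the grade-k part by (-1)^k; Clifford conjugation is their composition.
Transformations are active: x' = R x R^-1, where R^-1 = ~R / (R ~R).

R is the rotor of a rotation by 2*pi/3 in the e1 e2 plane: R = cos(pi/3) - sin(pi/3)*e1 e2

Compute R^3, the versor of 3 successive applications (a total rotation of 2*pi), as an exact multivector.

Because a rotor carries half the rotation angle, composing 3 copies of this e1 e2-plane rotor multiplies the phase: 3*(pi/3) = pi, hence R^3 = cos(pi) - sin(pi)*e1 e2.
cos(pi) = -1 and sin(pi) = 0, so R^3 = -1. The total rotation 2*pi is 1 full turn, so every vector returns to itself, yet the rotor is -1, on the OTHER sheet of the double cover (an odd number of 2*pi turns).
Answer: -1


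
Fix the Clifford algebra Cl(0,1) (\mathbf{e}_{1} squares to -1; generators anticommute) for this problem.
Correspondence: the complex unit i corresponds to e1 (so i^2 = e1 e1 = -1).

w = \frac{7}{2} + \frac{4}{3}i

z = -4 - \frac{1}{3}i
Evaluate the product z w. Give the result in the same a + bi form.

In blades: z = -4 - \frac{1}{3} e_{1}, w = \frac{7}{2} + \frac{4}{3} e_{1}.
Distribute z over w term by term (generator squares from the signature, products reordered to ascending indices): (-4)*w = -14 - \frac{16}{3} e_{1}; (-\frac{1}{3} e_{1})*w = \frac{4}{9} - \frac{7}{6} e_{1}.
Sum: -\frac{122}{9} - \frac{13}{2} e_{1}; translating back through the correspondence:
Answer: -\frac{122}{9} - \frac{13}{2}i


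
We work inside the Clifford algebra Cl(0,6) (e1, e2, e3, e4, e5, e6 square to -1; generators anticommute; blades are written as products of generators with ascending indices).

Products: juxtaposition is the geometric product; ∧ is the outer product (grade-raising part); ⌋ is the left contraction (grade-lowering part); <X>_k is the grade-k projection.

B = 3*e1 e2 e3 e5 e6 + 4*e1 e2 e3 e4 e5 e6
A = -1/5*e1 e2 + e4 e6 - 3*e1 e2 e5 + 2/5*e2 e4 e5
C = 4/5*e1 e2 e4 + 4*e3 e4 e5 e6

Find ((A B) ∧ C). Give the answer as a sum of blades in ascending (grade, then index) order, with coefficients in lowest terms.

step 1: 9*e3 e6 - 8/5*e1 e3 e6 - 12*e3 e4 e6 + 3/5*e3 e5 e6 + 4*e1 e2 e3 e5 - 6/5*e1 e3 e4 e6 + 4/5*e3 e4 e5 e6 + 3*e1 e2 e3 e4 e5
step 2: -36/5*e1 e2 e3 e4 e6 + 12/25*e1 e2 e3 e4 e5 e6
Answer: -36/5*e1 e2 e3 e4 e6 + 12/25*e1 e2 e3 e4 e5 e6


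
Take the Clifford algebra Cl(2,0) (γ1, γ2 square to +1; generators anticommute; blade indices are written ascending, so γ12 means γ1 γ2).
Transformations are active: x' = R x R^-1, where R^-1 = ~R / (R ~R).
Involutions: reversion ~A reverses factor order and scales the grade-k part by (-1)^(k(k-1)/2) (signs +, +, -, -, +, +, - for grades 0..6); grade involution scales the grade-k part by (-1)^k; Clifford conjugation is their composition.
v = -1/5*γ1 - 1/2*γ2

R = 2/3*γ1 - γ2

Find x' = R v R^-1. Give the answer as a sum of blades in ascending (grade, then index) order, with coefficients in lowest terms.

~R = 2/3*γ1 - γ2, and R ~R = 13/9, so R^-1 = ~R / (13/9).
R v = 11/30 - 8/15*γ12
Answer: 7/13*γ1 - 1/130*γ2


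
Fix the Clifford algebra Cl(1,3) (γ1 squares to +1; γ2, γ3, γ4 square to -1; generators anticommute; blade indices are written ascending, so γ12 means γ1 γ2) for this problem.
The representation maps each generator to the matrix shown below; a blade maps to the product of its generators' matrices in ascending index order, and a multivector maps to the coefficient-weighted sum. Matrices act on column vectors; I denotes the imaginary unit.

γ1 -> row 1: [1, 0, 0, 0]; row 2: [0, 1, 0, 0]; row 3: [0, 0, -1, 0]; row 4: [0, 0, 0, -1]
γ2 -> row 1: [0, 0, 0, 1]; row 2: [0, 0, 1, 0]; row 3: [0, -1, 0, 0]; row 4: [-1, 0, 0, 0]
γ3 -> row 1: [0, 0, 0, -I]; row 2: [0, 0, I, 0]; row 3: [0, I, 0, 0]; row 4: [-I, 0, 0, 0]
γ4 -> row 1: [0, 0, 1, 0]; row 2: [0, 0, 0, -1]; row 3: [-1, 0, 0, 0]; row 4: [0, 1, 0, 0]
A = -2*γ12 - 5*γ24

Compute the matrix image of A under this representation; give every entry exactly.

Bivector images (products of the table entries): rho(γ12) = rho(γ1)rho(γ2) = row 1: [0, 0, 0, 1]; row 2: [0, 0, 1, 0]; row 3: [0, 1, 0, 0]; row 4: [1, 0, 0, 0]; rho(γ24) = rho(γ2)rho(γ4) = row 1: [0, 1, 0, 0]; row 2: [-1, 0, 0, 0]; row 3: [0, 0, 0, 1]; row 4: [0, 0, -1, 0].
M = (-2)*rho(γ12) + (-5)*rho(γ24), summed entrywise:
Answer: row 1: [0, -5, 0, -2]; row 2: [5, 0, -2, 0]; row 3: [0, -2, 0, -5]; row 4: [-2, 0, 5, 0]


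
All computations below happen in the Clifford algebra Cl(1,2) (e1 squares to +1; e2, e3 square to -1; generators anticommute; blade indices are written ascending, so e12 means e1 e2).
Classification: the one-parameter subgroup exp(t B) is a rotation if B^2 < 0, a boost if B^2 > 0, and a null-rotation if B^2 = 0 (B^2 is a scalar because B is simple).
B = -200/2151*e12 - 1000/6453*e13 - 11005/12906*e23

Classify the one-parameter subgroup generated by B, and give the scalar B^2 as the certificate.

B^2 term by term: the squares give (-200/2151)^2*(e12)^2 + (-1000/6453)^2*(e13)^2 + (-11005/12906)^2*(e23)^2 = 40000/4626801*(+1) + 1000000/41641209*(+1) + 121110025/166564836*(-1) = -25/36 (each basis 2-blade squares to minus the product of its generators' squares); cross terms between blades sharing an index anticommute and cancel. So B^2 = -25/36.
Answer: rotation, certificate B^2 = -25/36. Certificate logic: -25/36 is a conjugation-invariant scalar, so its sign fixes rotation versus boost versus null-rotation outright.


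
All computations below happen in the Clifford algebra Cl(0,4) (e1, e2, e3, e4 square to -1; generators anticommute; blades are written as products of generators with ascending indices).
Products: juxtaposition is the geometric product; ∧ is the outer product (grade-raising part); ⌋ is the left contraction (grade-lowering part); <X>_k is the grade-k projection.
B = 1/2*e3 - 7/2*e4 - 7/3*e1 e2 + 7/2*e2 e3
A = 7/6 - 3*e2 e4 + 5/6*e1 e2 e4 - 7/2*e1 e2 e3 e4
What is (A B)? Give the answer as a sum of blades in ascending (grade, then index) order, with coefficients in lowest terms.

step 1: -21/2*e2 + 7/12*e3 - 77/36*e4 + 7/36*e1 e2 + 77/4*e1 e4 + 49/12*e2 e3 + 7/3*e3 e4 - 49/4*e1 e2 e3 - 7/4*e1 e2 e4 - 35/12*e1 e3 e4 + 3/2*e2 e3 e4 - 5/12*e1 e2 e3 e4
Answer: -21/2*e2 + 7/12*e3 - 77/36*e4 + 7/36*e1 e2 + 77/4*e1 e4 + 49/12*e2 e3 + 7/3*e3 e4 - 49/4*e1 e2 e3 - 7/4*e1 e2 e4 - 35/12*e1 e3 e4 + 3/2*e2 e3 e4 - 5/12*e1 e2 e3 e4


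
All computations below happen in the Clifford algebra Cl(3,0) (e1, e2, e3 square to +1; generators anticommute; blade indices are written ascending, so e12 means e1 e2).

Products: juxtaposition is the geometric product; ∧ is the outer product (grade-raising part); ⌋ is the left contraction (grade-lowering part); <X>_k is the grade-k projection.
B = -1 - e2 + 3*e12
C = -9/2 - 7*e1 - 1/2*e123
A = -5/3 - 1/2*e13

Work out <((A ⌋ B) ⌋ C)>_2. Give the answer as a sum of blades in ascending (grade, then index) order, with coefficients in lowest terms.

step 1: 5/3 + 5/3*e2 - 5*e12
step 2: -15/2 - 35/3*e1 - 5/2*e3 + 5/6*e13 - 5/6*e123
step 3: 5/6*e13
Answer: 5/6*e13


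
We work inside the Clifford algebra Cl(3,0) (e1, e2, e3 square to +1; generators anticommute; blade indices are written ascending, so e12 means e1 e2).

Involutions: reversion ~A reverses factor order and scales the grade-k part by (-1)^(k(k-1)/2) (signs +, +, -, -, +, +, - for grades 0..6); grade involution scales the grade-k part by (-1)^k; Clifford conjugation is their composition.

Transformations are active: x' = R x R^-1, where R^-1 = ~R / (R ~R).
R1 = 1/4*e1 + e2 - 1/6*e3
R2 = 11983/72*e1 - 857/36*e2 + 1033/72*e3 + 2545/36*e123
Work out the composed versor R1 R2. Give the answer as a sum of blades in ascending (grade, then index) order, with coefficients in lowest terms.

Distribute over the terms of R1 (each basis-blade product reordered to ascending indices, repeated generators contracted through their squares):
(1/4*e1) R2 = 11983/288 - 857/144*e12 + 1033/288*e13 + 2545/144*e23
(e2) R2 = -857/36 - 11983/72*e12 - 2545/36*e13 + 1033/72*e23
(-1/6*e3) R2 = -1033/432 - 2545/216*e12 + 11983/432*e13 - 857/216*e23
Summing the partial products and collecting blades:
Answer: 13315/864 - 79559/432*e12 - 34015/864*e13 + 12119/432*e23


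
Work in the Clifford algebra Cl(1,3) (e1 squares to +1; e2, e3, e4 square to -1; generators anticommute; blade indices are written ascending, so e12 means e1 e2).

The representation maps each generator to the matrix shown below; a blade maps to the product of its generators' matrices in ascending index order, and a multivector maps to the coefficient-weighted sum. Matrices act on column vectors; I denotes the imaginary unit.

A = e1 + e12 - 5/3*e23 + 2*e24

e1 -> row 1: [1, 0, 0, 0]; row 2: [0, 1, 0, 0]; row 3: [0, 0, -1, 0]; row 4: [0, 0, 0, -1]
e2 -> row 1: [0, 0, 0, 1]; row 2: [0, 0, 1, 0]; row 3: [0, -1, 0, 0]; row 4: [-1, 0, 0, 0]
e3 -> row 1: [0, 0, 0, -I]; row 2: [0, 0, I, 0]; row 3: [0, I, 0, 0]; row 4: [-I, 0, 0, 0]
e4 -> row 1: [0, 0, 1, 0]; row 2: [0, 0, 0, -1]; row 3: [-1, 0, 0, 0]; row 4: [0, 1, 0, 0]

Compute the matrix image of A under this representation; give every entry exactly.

Bivector images (products of the table entries): rho(e12) = rho(e1)rho(e2) = row 1: [0, 0, 0, 1]; row 2: [0, 0, 1, 0]; row 3: [0, 1, 0, 0]; row 4: [1, 0, 0, 0]; rho(e23) = rho(e2)rho(e3) = row 1: [-I, 0, 0, 0]; row 2: [0, I, 0, 0]; row 3: [0, 0, -I, 0]; row 4: [0, 0, 0, I]; rho(e24) = rho(e2)rho(e4) = row 1: [0, 1, 0, 0]; row 2: [-1, 0, 0, 0]; row 3: [0, 0, 0, 1]; row 4: [0, 0, -1, 0].
M = (1)*rho(e1) + (1)*rho(e12) + (-5/3)*rho(e23) + (2)*rho(e24), summed entrywise:
Answer: row 1: [1 + 5*I/3, 2, 0, 1]; row 2: [-2, 1 - 5*I/3, 1, 0]; row 3: [0, 1, -1 + 5*I/3, 2]; row 4: [1, 0, -2, -1 - 5*I/3]
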